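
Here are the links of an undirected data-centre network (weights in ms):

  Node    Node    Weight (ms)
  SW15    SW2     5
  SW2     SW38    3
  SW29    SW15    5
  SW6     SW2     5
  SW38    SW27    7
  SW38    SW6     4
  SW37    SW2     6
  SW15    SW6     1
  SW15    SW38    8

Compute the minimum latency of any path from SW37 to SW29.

Settle nodes by increasing distance from SW37:
SW37: 0
SW2: 6  (via SW37)
SW38: 9  (via SW2)
SW15: 11  (via SW2)
SW6: 11  (via SW2)
SW29: 16  (via SW15)
Shortest route: SW37–SW2–SW15–SW29 = 16 ms.

16 ms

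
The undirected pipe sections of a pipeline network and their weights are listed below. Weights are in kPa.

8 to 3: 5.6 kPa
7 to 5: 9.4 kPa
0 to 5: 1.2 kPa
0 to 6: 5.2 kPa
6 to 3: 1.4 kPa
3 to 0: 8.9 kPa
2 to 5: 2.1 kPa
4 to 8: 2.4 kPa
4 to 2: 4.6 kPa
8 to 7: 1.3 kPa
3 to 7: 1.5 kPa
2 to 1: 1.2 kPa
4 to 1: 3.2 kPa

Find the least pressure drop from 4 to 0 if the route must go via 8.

Shortest 4→8: 4–8 = 2.4
Shortest 8→0: 8–7–3–6–0 = 9.4
Total via 8: 2.4 + 9.4 = 11.8 kPa.

11.8 kPa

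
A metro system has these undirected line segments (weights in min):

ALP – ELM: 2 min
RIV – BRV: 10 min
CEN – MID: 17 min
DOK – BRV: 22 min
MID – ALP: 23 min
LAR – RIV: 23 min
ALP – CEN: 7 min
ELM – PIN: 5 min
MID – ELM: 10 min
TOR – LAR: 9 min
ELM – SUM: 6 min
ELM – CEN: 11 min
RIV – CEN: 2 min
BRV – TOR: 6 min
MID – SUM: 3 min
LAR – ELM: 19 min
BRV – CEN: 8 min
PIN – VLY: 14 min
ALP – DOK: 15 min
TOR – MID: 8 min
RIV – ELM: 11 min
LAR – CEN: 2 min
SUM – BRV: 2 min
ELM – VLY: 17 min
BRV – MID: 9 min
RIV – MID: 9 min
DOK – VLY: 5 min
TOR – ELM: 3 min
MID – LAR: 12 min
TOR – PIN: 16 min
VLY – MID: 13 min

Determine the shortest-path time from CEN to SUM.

Settle nodes by increasing distance from CEN:
CEN: 0
LAR: 2  (via CEN)
RIV: 2  (via CEN)
ALP: 7  (via CEN)
BRV: 8  (via CEN)
ELM: 9  (via ALP)
SUM: 10  (via BRV)
Shortest route: CEN → BRV → SUM = 10 min.

10 min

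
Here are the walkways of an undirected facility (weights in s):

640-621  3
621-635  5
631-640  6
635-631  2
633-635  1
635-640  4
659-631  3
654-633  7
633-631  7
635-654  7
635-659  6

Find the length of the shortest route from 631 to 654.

9 s

Candidate routes:
631 - 633 - 654: 7+7 = 14
631 - 635 - 633 - 654: 2+1+7 = 10
631 - 633 - 635 - 654: 7+1+7 = 15
631 - 635 - 654: 2+7 = 9
Cheapest is 631 - 635 - 654 at 9 s.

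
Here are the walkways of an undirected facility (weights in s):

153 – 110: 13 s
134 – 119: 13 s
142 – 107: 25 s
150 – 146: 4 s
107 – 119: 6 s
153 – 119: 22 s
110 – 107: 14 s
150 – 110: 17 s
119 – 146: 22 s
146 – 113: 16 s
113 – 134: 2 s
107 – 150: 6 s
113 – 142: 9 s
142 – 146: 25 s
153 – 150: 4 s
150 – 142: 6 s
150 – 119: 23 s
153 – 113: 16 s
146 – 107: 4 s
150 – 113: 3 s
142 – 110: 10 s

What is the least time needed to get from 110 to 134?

21 s

Enumerating some paths:
110 - 142 - 113 - 134: 10+9+2 = 21
110 - 150 - 113 - 134: 17+3+2 = 22
110 - 107 - 150 - 113 - 134: 14+6+3+2 = 25
110 - 153 - 150 - 113 - 134: 13+4+3+2 = 22
Cheapest is 110 - 142 - 113 - 134 at 21 s.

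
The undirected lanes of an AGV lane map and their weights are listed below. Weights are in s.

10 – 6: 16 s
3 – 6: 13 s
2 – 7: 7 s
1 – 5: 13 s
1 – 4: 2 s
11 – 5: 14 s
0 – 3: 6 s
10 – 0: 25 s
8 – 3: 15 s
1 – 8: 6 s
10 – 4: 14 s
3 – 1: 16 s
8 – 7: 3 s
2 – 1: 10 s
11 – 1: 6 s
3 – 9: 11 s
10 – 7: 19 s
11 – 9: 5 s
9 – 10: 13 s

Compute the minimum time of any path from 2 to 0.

31 s

Compare a few routes:
2 - 1 - 3 - 0: 10+16+6 = 32
2 - 7 - 8 - 3 - 0: 7+3+15+6 = 31
2 - 1 - 8 - 3 - 0: 10+6+15+6 = 37
2 - 1 - 11 - 9 - 3 - 0: 10+6+5+11+6 = 38
Cheapest is 2 - 7 - 8 - 3 - 0 at 31 s.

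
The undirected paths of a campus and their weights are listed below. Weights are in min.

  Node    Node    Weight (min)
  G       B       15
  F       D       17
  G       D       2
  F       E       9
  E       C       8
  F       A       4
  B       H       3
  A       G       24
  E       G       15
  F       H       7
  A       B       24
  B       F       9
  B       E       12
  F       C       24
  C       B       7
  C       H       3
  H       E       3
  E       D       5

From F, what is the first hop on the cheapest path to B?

Candidate routes:
F - H - B: 7+3 = 10
F - B: 9 = 9
The minimum is 9 min via F - B.
So from F the first move is to B.

B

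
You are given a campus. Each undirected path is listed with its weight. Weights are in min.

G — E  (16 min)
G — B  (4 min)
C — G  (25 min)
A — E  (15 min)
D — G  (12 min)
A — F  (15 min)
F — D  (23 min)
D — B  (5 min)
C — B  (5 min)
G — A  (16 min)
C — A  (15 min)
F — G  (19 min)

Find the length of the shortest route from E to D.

25 min

Candidate routes:
E → A → C → B → D: 15+15+5+5 = 40
E → G → D: 16+12 = 28
E → G → B → D: 16+4+5 = 25
The minimum is 25 min via E → G → B → D.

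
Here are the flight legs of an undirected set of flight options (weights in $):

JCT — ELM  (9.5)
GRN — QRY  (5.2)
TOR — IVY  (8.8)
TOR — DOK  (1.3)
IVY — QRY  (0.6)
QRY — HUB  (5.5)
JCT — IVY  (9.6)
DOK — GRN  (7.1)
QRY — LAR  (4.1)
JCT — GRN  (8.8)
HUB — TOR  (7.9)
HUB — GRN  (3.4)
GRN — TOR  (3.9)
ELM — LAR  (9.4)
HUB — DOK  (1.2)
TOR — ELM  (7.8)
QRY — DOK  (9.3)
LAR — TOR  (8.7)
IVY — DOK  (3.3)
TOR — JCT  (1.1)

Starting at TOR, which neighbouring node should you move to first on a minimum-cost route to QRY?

Enumerating some paths:
TOR - GRN - QRY: 3.9+5.2 = 9.1
TOR - DOK - IVY - QRY: 1.3+3.3+0.6 = 5.2
TOR - DOK - HUB - QRY: 1.3+1.2+5.5 = 8
Cheapest is TOR - DOK - IVY - QRY at $5.2.
So from TOR the first move is to DOK.

DOK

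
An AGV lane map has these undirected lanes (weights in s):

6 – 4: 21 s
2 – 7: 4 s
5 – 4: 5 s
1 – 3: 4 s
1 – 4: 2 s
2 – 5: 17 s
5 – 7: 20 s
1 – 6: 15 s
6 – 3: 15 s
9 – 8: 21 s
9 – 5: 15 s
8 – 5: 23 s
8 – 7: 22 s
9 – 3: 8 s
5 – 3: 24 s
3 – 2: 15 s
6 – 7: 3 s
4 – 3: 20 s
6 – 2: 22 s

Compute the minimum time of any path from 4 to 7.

Candidate routes:
4 → 1 → 6 → 7: 2+15+3 = 20
4 → 1 → 3 → 6 → 7: 2+4+15+3 = 24
Cheapest is 4 → 1 → 6 → 7 at 20 s.

20 s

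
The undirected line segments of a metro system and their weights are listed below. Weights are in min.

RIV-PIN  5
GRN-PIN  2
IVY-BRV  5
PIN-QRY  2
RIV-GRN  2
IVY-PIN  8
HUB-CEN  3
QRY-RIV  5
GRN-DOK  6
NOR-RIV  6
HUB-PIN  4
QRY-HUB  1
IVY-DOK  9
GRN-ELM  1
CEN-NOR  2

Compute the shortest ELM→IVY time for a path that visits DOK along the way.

16 min

Best ELM to DOK: ELM → GRN → DOK costing 7
Best DOK to IVY: DOK → IVY costing 9
Total via DOK: 7 + 9 = 16 min.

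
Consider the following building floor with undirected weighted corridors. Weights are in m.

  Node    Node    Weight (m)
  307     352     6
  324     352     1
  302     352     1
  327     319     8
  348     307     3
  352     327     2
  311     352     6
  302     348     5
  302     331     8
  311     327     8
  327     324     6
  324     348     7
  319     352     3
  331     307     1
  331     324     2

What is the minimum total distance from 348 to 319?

9 m

Candidate routes:
348 → 302 → 352 → 319: 5+1+3 = 9
348 → 307 → 331 → 324 → 352 → 319: 3+1+2+1+3 = 10
Cheapest is 348 → 302 → 352 → 319 at 9 m.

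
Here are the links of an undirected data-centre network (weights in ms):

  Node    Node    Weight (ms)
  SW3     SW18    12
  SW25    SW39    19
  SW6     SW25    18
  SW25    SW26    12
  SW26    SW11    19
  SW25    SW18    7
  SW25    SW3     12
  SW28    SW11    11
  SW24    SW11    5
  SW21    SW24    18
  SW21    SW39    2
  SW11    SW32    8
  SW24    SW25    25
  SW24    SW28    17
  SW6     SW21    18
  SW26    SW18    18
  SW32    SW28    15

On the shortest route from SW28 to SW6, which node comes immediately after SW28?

SW11

Compare a few routes:
SW28 → SW11 → SW24 → SW25 → SW6: 11+5+25+18 = 59
SW28 → SW11 → SW24 → SW21 → SW6: 11+5+18+18 = 52
SW28 → SW24 → SW21 → SW6: 17+18+18 = 53
The minimum is 52 ms via SW28 → SW11 → SW24 → SW21 → SW6.
So from SW28 the first move is to SW11.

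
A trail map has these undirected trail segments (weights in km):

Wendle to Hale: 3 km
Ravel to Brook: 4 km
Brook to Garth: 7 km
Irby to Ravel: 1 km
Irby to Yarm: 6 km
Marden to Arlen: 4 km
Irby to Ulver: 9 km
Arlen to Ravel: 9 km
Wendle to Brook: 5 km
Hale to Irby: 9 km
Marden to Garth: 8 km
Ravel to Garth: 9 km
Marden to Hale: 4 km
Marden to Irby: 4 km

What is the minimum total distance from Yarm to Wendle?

16 km

Enumerating some paths:
Yarm - Irby - Hale - Wendle: 6+9+3 = 18
Yarm - Irby - Ravel - Arlen - Marden - Hale - Wendle: 6+1+9+4+4+3 = 27
Yarm - Irby - Marden - Hale - Wendle: 6+4+4+3 = 17
Yarm - Irby - Ravel - Brook - Wendle: 6+1+4+5 = 16
Cheapest is Yarm - Irby - Ravel - Brook - Wendle at 16 km.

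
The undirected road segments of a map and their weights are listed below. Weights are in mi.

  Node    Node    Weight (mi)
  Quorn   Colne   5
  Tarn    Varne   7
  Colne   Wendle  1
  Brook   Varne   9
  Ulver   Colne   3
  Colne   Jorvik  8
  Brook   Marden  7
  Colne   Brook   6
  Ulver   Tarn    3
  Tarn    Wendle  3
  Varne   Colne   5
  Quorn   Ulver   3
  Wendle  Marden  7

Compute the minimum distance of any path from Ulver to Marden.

11 mi

Shortest distances from Ulver:
Ulver: 0
Tarn: 3  (via Ulver)
Quorn: 3  (via Ulver)
Colne: 3  (via Ulver)
Wendle: 4  (via Colne)
Varne: 8  (via Colne)
Brook: 9  (via Colne)
Jorvik: 11  (via Colne)
Marden: 11  (via Wendle)
Shortest route: Ulver → Colne → Wendle → Marden = 11 mi.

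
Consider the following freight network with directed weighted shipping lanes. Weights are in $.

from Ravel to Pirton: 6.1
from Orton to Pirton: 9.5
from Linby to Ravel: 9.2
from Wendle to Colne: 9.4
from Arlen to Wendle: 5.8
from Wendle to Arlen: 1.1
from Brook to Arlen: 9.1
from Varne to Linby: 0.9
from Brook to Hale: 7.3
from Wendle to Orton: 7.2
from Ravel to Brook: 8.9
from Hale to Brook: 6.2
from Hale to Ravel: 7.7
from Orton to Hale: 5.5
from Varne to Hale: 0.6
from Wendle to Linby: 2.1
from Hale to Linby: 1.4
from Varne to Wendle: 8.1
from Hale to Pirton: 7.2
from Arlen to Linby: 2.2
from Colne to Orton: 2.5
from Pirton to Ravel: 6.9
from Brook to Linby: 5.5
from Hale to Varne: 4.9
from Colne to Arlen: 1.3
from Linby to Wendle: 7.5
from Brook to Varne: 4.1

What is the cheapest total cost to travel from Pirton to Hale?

$20.5

Compare a few routes:
Pirton - Ravel - Brook - Hale: 6.9+8.9+7.3 = 23.1
Pirton - Ravel - Brook - Varne - Linby - Wendle - Orton - Hale: 6.9+8.9+4.1+0.9+7.5+7.2+5.5 = 41
Pirton - Ravel - Brook - Varne - Wendle - Orton - Hale: 6.9+8.9+4.1+8.1+7.2+5.5 = 40.7
Pirton - Ravel - Brook - Varne - Hale: 6.9+8.9+4.1+0.6 = 20.5
Cheapest is Pirton - Ravel - Brook - Varne - Hale at $20.5.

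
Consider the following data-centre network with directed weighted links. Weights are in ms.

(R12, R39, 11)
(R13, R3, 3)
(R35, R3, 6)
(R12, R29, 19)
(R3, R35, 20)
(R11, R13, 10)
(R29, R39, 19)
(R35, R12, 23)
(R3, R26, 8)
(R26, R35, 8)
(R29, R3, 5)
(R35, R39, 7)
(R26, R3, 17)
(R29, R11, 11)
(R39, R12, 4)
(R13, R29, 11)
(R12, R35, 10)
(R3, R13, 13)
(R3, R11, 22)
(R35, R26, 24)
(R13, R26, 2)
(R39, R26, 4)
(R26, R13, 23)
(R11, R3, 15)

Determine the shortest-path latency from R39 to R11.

34 ms

Running Dijkstra from R39:
R39: 0
R26: 4  (via R39)
R12: 4  (via R39)
R35: 12  (via R26)
R3: 18  (via R35)
R29: 23  (via R12)
R13: 27  (via R26)
R11: 34  (via R29)
Shortest route: R39–R12–R29–R11 = 34 ms.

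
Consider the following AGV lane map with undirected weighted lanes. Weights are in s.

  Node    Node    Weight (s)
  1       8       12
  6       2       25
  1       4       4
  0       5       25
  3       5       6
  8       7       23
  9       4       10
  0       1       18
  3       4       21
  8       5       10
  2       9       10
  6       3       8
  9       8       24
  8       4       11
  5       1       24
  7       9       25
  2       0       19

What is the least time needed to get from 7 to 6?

47 s

Running Dijkstra from 7:
7: 0
8: 23  (via 7)
9: 25  (via 7)
5: 33  (via 8)
4: 34  (via 8)
1: 35  (via 8)
2: 35  (via 9)
3: 39  (via 5)
6: 47  (via 3)
Shortest route: 7 → 8 → 5 → 3 → 6 = 47 s.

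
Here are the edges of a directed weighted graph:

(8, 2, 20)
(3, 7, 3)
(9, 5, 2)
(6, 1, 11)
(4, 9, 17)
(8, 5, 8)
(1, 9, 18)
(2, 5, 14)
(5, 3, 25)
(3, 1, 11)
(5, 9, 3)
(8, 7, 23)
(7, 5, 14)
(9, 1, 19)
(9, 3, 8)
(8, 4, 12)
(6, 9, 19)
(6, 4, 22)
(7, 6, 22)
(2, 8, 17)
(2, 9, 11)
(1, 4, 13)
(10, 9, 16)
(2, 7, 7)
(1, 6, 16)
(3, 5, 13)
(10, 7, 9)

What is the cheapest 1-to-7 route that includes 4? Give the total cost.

Best 1 to 4: 1–4 costing 13
Shortest 4→7: 4–9–3–7 = 28
Total via 4: 13 + 28 = 41.

41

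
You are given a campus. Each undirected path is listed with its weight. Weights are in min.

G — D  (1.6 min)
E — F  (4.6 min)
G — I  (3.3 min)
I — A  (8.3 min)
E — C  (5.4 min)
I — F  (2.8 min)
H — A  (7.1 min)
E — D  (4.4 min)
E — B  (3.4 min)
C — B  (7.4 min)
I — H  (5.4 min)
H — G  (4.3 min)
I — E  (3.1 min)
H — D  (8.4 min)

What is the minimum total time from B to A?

14.8 min

Shortest distances from B:
B: 0
E: 3.4  (via B)
I: 6.5  (via E)
C: 7.4  (via B)
D: 7.8  (via E)
F: 8  (via E)
G: 9.4  (via D)
H: 11.9  (via I)
A: 14.8  (via I)
Shortest route: B–E–I–A = 14.8 min.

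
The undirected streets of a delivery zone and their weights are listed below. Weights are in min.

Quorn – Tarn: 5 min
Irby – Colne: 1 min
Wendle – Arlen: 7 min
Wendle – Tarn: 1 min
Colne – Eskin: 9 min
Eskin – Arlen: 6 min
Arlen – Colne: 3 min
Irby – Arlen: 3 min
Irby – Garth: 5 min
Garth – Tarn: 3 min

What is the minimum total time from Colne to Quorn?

Settle nodes by increasing distance from Colne:
Colne: 0
Irby: 1  (via Colne)
Arlen: 3  (via Colne)
Garth: 6  (via Irby)
Tarn: 9  (via Garth)
Eskin: 9  (via Colne)
Wendle: 10  (via Arlen)
Quorn: 14  (via Tarn)
Shortest route: Colne–Irby–Garth–Tarn–Quorn = 14 min.

14 min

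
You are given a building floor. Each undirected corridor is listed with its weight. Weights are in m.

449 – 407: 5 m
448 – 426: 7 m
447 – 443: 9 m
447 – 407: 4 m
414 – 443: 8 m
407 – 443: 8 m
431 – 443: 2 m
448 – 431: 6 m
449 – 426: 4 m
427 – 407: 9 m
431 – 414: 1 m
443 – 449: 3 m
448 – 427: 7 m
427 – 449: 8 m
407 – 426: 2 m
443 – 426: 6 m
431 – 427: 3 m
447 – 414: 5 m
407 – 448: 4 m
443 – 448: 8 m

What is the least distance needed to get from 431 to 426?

8 m

Candidate routes:
431 - 414 - 447 - 407 - 426: 1+5+4+2 = 12
431 - 448 - 407 - 426: 6+4+2 = 12
431 - 443 - 449 - 426: 2+3+4 = 9
431 - 443 - 426: 2+6 = 8
The minimum is 8 m via 431 - 443 - 426.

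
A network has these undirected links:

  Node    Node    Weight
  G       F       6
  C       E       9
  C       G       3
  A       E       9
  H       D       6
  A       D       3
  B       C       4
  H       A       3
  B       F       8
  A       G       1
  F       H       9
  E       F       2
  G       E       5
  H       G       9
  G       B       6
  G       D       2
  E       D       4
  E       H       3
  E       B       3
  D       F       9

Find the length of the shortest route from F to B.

Candidate routes:
F → B: 8 = 8
F → E → B: 2+3 = 5
The minimum is 5 via F → E → B.

5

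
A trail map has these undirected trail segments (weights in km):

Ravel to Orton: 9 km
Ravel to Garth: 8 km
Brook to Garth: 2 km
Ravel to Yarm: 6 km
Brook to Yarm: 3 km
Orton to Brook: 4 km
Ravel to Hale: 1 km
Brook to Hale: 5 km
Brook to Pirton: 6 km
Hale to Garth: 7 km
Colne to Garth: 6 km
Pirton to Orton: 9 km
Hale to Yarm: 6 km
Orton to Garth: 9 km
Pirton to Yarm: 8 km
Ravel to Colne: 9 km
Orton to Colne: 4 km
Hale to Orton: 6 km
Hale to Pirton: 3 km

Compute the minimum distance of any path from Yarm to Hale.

6 km

Compare a few routes:
Yarm–Hale: 6 = 6
Yarm–Brook–Hale: 3+5 = 8
Yarm–Ravel–Hale: 6+1 = 7
The minimum is 6 km via Yarm–Hale.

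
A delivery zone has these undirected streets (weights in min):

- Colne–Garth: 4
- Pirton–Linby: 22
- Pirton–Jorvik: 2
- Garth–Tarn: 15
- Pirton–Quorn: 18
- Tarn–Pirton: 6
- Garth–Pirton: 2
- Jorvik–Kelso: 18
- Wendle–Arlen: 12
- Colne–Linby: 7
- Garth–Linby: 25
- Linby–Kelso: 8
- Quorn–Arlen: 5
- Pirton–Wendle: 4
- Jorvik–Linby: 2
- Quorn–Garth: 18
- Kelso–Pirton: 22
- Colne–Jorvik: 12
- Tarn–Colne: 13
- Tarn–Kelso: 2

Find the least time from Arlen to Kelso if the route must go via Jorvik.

Shortest Arlen→Jorvik: Arlen–Wendle–Pirton–Jorvik = 18
Best Jorvik to Kelso: Jorvik–Linby–Kelso costing 10
Total via Jorvik: 18 + 10 = 28 min.

28 min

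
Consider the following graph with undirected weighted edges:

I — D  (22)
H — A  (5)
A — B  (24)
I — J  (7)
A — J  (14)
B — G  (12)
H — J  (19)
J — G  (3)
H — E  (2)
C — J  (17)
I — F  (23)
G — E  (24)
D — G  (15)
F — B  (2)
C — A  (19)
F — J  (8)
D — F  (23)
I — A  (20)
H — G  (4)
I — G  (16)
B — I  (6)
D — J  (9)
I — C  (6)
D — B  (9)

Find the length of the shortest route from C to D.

Settle nodes by increasing distance from C:
C: 0
I: 6  (via C)
B: 12  (via I)
J: 13  (via I)
F: 14  (via B)
G: 16  (via J)
A: 19  (via C)
H: 20  (via G)
D: 21  (via B)
Shortest route: C–I–B–D = 21.

21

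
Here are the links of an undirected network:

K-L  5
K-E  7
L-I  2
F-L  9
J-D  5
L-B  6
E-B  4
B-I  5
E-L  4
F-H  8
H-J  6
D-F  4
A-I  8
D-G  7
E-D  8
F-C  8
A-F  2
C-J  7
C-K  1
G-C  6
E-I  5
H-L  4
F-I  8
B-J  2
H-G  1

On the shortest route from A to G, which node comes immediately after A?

F

Compare a few routes:
A - F - H - G: 2+8+1 = 11
A - F - D - G: 2+4+7 = 13
A - I - L - H - G: 8+2+4+1 = 15
A - F - C - G: 2+8+6 = 16
Cheapest is A - F - H - G at 11.
So from A the first move is to F.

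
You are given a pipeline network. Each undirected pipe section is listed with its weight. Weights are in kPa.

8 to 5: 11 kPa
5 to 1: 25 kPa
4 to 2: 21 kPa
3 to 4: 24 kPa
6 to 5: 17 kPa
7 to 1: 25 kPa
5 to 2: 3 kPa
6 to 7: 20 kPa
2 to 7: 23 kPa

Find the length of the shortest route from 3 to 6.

65 kPa

Candidate routes:
3 → 4 → 2 → 7 → 6: 24+21+23+20 = 88
3 → 4 → 2 → 5 → 1 → 7 → 6: 24+21+3+25+25+20 = 118
3 → 4 → 2 → 5 → 6: 24+21+3+17 = 65
The minimum is 65 kPa via 3 → 4 → 2 → 5 → 6.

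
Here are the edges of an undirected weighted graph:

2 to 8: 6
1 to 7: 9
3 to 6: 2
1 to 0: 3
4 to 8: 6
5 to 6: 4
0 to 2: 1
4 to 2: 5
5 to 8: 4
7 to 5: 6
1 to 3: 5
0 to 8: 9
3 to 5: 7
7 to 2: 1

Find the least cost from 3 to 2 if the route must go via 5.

Shortest 3→5: 3–6–5 = 6
Best 5 to 2: 5–7–2 costing 7
Total via 5: 6 + 7 = 13.

13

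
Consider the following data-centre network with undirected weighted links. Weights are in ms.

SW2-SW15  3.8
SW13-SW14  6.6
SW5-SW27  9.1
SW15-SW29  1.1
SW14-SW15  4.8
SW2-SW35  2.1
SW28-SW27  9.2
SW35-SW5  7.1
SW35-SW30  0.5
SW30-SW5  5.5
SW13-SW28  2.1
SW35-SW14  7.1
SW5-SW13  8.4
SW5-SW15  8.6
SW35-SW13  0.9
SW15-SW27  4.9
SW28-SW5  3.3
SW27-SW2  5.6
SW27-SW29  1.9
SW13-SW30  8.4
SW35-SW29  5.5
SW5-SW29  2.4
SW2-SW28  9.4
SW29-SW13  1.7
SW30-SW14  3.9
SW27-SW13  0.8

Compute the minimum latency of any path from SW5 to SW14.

8.3 ms

Enumerating some paths:
SW5 - SW29 - SW15 - SW14: 2.4+1.1+4.8 = 8.3
SW5 - SW29 - SW13 - SW35 - SW30 - SW14: 2.4+1.7+0.9+0.5+3.9 = 9.4
The minimum is 8.3 ms via SW5 - SW29 - SW15 - SW14.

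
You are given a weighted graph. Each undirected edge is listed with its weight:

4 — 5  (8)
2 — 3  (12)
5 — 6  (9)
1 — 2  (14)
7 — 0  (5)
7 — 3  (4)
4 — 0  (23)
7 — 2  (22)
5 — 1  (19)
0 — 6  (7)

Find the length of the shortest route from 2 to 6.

28

Shortest distances from 2:
2: 0
3: 12  (via 2)
1: 14  (via 2)
7: 16  (via 3)
0: 21  (via 7)
6: 28  (via 0)
Shortest route: 2–3–7–0–6 = 28.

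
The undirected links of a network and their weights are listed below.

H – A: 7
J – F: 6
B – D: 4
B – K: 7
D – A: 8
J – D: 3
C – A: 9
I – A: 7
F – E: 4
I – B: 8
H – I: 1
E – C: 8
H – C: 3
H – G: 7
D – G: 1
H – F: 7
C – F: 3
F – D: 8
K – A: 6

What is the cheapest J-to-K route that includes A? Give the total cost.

Shortest J→A: J–D–A = 11
Shortest A→K: A–K = 6
Total via A: 11 + 6 = 17.

17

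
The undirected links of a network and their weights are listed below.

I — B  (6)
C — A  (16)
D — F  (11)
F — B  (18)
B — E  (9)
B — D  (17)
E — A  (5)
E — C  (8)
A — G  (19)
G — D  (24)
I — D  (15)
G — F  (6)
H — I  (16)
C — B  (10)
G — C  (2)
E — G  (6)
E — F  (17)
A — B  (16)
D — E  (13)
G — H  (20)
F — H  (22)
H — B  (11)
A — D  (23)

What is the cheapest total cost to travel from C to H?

Candidate routes:
C–G–H: 2+20 = 22
C–B–H: 10+11 = 21
Cheapest is C–B–H at 21.

21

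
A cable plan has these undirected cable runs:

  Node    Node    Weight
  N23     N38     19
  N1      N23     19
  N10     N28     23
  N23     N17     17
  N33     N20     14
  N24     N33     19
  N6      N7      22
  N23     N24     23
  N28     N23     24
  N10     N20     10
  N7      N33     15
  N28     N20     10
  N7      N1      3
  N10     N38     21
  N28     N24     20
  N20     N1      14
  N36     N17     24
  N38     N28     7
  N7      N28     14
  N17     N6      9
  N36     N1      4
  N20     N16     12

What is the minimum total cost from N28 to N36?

21

Enumerating some paths:
N28 → N20 → N1 → N36: 10+14+4 = 28
N28 → N7 → N1 → N36: 14+3+4 = 21
The minimum is 21 via N28 → N7 → N1 → N36.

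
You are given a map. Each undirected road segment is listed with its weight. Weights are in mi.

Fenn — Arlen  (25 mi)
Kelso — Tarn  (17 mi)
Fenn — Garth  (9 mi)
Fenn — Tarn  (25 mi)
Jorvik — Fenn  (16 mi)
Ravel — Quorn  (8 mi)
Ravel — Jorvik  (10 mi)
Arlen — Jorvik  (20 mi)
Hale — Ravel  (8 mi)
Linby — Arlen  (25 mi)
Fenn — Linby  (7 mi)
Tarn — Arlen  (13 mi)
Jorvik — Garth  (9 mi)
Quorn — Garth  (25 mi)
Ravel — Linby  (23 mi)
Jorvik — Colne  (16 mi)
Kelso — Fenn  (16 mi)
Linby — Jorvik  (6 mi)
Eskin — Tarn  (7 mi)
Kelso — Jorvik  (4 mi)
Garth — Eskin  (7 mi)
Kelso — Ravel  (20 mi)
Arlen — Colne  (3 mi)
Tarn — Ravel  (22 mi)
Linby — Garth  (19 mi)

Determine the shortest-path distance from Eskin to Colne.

23 mi

Compare a few routes:
Eskin–Tarn–Arlen–Colne: 7+13+3 = 23
Eskin–Garth–Jorvik–Colne: 7+9+16 = 32
Eskin–Garth–Jorvik–Arlen–Colne: 7+9+20+3 = 39
Cheapest is Eskin–Tarn–Arlen–Colne at 23 mi.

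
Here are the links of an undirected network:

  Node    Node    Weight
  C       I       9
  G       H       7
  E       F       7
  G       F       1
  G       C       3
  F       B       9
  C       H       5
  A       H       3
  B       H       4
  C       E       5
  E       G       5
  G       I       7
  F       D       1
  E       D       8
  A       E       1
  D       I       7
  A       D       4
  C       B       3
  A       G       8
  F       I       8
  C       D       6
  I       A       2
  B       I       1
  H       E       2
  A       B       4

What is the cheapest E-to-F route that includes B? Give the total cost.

Shortest E→B: E → A → I → B = 4
Best B to F: B → C → G → F costing 7
Total via B: 4 + 7 = 11.

11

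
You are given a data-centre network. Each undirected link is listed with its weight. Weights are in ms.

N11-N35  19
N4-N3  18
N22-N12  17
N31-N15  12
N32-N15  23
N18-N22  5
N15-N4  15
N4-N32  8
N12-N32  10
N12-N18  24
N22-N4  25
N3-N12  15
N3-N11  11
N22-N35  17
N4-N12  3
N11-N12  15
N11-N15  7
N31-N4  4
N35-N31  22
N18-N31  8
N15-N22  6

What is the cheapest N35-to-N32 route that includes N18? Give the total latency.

42 ms

Best N35 to N18: N35 → N22 → N18 costing 22
Shortest N18→N32: N18 → N31 → N4 → N32 = 20
Total via N18: 22 + 20 = 42 ms.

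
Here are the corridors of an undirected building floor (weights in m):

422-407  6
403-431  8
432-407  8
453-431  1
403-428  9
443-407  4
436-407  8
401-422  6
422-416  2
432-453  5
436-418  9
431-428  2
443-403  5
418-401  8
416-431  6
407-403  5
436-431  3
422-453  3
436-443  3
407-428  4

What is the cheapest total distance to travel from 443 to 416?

12 m

Settle nodes by increasing distance from 443:
443: 0
436: 3  (via 443)
407: 4  (via 443)
403: 5  (via 443)
431: 6  (via 436)
453: 7  (via 431)
428: 8  (via 407)
422: 10  (via 407)
418: 12  (via 436)
432: 12  (via 407)
416: 12  (via 431)
Shortest route: 443–436–431–416 = 12 m.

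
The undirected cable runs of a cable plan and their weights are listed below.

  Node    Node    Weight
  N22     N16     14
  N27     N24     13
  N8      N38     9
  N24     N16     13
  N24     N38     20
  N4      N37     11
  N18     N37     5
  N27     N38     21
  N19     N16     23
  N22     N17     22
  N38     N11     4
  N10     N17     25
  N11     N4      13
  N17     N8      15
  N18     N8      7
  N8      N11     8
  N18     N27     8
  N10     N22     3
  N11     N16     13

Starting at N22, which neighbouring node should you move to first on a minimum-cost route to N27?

N16

Compare a few routes:
N22 - N16 - N11 - N38 - N27: 14+13+4+21 = 52
N22 - N16 - N11 - N8 - N18 - N27: 14+13+8+7+8 = 50
N22 - N17 - N8 - N18 - N27: 22+15+7+8 = 52
N22 - N16 - N24 - N27: 14+13+13 = 40
The minimum is 40 via N22 - N16 - N24 - N27.
So from N22 the first move is to N16.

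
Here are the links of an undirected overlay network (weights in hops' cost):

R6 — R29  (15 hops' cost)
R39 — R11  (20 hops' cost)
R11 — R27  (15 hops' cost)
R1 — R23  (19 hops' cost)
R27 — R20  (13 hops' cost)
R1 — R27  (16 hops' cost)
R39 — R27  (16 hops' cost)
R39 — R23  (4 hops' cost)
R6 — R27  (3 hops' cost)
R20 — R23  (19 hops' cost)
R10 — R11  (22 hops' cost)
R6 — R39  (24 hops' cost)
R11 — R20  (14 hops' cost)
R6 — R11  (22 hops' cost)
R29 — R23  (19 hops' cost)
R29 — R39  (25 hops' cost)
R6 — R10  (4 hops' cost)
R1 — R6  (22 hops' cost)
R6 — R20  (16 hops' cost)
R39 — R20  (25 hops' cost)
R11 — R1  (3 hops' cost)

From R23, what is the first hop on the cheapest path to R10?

R39

Candidate routes:
R23 → R39 → R6 → R10: 4+24+4 = 32
R23 → R39 → R27 → R6 → R10: 4+16+3+4 = 27
R23 → R29 → R6 → R10: 19+15+4 = 38
The minimum is 27 hops' cost via R23 → R39 → R27 → R6 → R10.
So from R23 the first move is to R39.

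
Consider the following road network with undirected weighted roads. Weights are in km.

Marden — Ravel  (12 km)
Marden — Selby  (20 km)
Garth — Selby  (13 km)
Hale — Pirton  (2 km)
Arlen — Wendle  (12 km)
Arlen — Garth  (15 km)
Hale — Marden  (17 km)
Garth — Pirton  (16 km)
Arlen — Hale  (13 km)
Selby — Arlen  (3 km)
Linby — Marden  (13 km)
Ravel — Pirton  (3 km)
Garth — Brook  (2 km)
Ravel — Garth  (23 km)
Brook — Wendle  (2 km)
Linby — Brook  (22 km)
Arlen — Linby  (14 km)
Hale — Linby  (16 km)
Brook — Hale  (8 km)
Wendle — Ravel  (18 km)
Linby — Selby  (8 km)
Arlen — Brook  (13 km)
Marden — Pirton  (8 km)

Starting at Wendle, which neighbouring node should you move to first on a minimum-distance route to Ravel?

Candidate routes:
Wendle - Ravel: 18 = 18
Wendle - Brook - Hale - Pirton - Ravel: 2+8+2+3 = 15
Cheapest is Wendle - Brook - Hale - Pirton - Ravel at 15 km.
So from Wendle the first move is to Brook.

Brook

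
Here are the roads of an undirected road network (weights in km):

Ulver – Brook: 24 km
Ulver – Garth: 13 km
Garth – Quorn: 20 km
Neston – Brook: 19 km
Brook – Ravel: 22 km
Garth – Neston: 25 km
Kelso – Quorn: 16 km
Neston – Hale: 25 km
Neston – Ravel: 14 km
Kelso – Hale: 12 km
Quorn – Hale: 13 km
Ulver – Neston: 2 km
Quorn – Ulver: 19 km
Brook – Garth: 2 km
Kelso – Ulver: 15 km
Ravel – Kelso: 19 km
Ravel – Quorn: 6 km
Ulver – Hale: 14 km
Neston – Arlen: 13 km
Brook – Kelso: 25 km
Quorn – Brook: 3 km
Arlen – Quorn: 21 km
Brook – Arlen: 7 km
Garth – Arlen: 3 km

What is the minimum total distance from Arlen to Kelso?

24 km

Shortest distances from Arlen:
Arlen: 0
Garth: 3  (via Arlen)
Brook: 5  (via Garth)
Quorn: 8  (via Brook)
Neston: 13  (via Arlen)
Ravel: 14  (via Quorn)
Ulver: 15  (via Neston)
Hale: 21  (via Quorn)
Kelso: 24  (via Quorn)
Shortest route: Arlen → Garth → Brook → Quorn → Kelso = 24 km.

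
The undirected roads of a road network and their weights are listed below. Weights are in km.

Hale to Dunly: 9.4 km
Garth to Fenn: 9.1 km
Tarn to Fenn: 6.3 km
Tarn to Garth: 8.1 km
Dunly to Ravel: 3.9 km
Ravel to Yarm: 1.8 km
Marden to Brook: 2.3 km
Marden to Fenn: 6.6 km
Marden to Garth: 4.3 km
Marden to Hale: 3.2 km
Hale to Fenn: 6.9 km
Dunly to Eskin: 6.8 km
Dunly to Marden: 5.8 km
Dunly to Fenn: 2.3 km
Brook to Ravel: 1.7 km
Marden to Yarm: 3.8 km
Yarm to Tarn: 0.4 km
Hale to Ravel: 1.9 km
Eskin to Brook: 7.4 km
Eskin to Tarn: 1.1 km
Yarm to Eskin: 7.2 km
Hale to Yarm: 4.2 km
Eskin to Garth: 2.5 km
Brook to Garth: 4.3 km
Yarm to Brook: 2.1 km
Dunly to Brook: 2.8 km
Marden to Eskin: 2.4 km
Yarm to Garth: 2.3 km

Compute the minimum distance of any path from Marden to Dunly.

Shortest distances from Marden:
Marden: 0
Brook: 2.3  (via Marden)
Eskin: 2.4  (via Marden)
Hale: 3.2  (via Marden)
Tarn: 3.5  (via Eskin)
Yarm: 3.8  (via Marden)
Ravel: 4  (via Brook)
Garth: 4.3  (via Marden)
Dunly: 5.1  (via Brook)
Shortest route: Marden → Brook → Dunly = 5.1 km.

5.1 km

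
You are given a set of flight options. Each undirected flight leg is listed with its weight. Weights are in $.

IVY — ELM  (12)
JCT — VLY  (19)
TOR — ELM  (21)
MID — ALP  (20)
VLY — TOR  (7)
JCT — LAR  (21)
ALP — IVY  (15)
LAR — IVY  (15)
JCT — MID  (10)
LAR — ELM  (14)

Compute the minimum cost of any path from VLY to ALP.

Candidate routes:
VLY–TOR–ELM–IVY–ALP: 7+21+12+15 = 55
VLY–JCT–LAR–IVY–ALP: 19+21+15+15 = 70
VLY–JCT–MID–ALP: 19+10+20 = 49
The minimum is $49 via VLY–JCT–MID–ALP.

$49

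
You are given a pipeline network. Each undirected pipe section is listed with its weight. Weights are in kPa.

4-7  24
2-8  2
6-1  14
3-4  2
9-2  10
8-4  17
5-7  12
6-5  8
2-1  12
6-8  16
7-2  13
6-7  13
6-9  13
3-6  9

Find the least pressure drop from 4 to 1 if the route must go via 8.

Shortest 4→8: 4–8 = 17
Best 8 to 1: 8–2–1 costing 14
Total via 8: 17 + 14 = 31 kPa.

31 kPa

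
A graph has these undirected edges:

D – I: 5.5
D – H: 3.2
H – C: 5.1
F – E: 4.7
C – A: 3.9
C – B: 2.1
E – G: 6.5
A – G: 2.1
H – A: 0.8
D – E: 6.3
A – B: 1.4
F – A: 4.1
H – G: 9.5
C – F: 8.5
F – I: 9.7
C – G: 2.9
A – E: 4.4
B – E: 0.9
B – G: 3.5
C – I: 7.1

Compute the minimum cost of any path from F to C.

Running Dijkstra from F:
F: 0
A: 4.1  (via F)
E: 4.7  (via F)
H: 4.9  (via A)
B: 5.5  (via A)
G: 6.2  (via A)
C: 7.6  (via B)
Shortest route: F → A → B → C = 7.6.

7.6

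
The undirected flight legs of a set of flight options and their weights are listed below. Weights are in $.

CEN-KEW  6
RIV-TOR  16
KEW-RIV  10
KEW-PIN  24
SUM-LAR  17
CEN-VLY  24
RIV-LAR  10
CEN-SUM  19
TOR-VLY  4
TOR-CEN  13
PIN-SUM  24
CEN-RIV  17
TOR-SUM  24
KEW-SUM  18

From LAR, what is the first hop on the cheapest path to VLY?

RIV

Enumerating some paths:
LAR–RIV–TOR–VLY: 10+16+4 = 30
LAR–RIV–CEN–TOR–VLY: 10+17+13+4 = 44
LAR–SUM–TOR–VLY: 17+24+4 = 45
LAR–RIV–KEW–CEN–TOR–VLY: 10+10+6+13+4 = 43
Cheapest is LAR–RIV–TOR–VLY at $30.
So from LAR the first move is to RIV.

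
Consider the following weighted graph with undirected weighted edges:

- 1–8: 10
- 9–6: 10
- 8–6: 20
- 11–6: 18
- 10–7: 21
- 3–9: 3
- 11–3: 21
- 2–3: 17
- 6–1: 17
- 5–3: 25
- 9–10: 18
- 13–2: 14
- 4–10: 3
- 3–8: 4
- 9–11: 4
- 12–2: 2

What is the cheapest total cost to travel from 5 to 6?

38

Enumerating some paths:
5 - 3 - 9 - 6: 25+3+10 = 38
5 - 3 - 8 - 6: 25+4+20 = 49
Cheapest is 5 - 3 - 9 - 6 at 38.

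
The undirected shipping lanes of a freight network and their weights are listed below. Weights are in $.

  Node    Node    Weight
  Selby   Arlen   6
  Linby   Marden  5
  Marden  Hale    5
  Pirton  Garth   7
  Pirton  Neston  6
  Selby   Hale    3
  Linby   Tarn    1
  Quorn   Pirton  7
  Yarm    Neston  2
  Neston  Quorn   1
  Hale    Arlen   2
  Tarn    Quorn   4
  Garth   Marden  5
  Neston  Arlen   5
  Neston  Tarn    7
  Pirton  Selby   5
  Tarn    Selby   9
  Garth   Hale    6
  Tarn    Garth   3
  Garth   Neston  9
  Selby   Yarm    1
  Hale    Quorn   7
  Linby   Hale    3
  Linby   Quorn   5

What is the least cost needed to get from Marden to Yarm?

Settle nodes by increasing distance from Marden:
Marden: 0
Linby: 5  (via Marden)
Hale: 5  (via Marden)
Garth: 5  (via Marden)
Tarn: 6  (via Linby)
Arlen: 7  (via Hale)
Selby: 8  (via Hale)
Yarm: 9  (via Selby)
Shortest route: Marden → Hale → Selby → Yarm = $9.

$9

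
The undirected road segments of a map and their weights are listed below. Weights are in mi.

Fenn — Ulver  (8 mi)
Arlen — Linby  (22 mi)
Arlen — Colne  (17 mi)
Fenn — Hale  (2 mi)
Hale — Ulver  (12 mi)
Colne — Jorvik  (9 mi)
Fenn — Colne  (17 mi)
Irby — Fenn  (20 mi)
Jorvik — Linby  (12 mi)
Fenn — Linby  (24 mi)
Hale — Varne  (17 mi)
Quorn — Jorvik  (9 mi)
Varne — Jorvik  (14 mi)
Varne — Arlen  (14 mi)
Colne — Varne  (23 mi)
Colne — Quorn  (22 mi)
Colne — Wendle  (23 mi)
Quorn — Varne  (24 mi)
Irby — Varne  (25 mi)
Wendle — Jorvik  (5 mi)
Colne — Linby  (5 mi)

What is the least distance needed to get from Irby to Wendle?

44 mi

Running Dijkstra from Irby:
Irby: 0
Fenn: 20  (via Irby)
Hale: 22  (via Fenn)
Varne: 25  (via Irby)
Ulver: 28  (via Fenn)
Colne: 37  (via Fenn)
Arlen: 39  (via Varne)
Jorvik: 39  (via Varne)
Linby: 42  (via Colne)
Wendle: 44  (via Jorvik)
Shortest route: Irby → Varne → Jorvik → Wendle = 44 mi.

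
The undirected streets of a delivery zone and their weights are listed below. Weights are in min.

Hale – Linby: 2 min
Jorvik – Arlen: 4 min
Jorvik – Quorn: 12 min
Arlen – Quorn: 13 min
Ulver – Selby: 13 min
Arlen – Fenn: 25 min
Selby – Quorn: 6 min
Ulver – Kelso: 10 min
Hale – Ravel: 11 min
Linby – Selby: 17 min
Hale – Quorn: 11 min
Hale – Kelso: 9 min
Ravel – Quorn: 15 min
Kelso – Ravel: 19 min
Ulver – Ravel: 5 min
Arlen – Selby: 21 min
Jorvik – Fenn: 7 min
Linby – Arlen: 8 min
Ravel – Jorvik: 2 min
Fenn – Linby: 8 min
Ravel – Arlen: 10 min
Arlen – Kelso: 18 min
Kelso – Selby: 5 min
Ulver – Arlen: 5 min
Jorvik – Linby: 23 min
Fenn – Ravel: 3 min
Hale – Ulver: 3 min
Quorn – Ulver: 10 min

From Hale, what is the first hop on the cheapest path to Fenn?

Linby

Compare a few routes:
Hale → Linby → Fenn: 2+8 = 10
Hale → Ulver → Ravel → Fenn: 3+5+3 = 11
Hale → Ravel → Fenn: 11+3 = 14
The minimum is 10 min via Hale → Linby → Fenn.
So from Hale the first move is to Linby.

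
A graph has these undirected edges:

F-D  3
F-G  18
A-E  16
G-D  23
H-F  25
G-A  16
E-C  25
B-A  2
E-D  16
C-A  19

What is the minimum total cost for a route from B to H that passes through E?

Best B to E: B → A → E costing 18
Shortest E→H: E → D → F → H = 44
Total via E: 18 + 44 = 62.

62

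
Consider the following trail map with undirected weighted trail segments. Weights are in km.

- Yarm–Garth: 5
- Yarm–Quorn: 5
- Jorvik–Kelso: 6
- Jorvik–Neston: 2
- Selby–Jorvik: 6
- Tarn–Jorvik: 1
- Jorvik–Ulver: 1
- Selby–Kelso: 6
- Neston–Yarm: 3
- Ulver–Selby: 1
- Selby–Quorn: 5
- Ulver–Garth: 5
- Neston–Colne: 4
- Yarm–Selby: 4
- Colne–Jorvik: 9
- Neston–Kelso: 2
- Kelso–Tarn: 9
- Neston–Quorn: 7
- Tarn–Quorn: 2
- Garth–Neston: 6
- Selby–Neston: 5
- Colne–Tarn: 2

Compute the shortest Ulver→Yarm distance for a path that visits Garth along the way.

10 km

Shortest Ulver→Garth: Ulver–Garth = 5
Best Garth to Yarm: Garth–Yarm costing 5
Total via Garth: 5 + 5 = 10 km.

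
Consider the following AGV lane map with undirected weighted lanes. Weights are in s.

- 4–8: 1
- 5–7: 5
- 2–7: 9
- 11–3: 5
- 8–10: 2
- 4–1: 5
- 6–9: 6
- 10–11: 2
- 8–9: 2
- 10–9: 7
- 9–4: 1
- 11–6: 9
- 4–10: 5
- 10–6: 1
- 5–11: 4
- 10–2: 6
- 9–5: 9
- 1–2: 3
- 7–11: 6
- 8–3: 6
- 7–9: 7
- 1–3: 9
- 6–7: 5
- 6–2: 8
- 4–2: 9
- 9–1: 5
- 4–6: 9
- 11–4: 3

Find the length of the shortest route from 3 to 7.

Candidate routes:
3 - 11 - 5 - 7: 5+4+5 = 14
3 - 11 - 10 - 6 - 7: 5+2+1+5 = 13
3 - 11 - 7: 5+6 = 11
3 - 8 - 10 - 6 - 7: 6+2+1+5 = 14
The minimum is 11 s via 3 - 11 - 7.

11 s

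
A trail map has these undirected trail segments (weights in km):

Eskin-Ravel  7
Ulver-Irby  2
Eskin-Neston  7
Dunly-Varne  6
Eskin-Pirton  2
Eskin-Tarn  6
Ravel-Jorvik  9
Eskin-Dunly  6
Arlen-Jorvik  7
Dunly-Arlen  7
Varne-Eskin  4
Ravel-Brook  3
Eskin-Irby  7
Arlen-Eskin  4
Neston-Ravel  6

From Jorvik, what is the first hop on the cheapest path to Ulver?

Arlen

Compare a few routes:
Jorvik - Ravel - Eskin - Irby - Ulver: 9+7+7+2 = 25
Jorvik - Arlen - Eskin - Irby - Ulver: 7+4+7+2 = 20
Jorvik - Arlen - Dunly - Eskin - Irby - Ulver: 7+7+6+7+2 = 29
Cheapest is Jorvik - Arlen - Eskin - Irby - Ulver at 20 km.
So from Jorvik the first move is to Arlen.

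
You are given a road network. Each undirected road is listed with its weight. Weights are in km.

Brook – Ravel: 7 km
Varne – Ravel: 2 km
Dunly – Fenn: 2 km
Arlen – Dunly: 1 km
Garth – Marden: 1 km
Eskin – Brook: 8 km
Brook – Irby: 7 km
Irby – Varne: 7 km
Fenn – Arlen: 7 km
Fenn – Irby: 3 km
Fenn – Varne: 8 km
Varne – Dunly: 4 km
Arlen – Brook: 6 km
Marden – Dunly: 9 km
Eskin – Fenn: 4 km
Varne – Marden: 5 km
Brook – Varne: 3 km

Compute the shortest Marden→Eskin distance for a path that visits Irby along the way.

Best Marden to Irby: Marden–Varne–Irby costing 12
Best Irby to Eskin: Irby–Fenn–Eskin costing 7
Total via Irby: 12 + 7 = 19 km.

19 km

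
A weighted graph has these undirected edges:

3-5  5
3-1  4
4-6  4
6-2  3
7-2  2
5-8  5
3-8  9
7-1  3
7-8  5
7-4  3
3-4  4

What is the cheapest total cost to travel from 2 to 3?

9

Running Dijkstra from 2:
2: 0
7: 2  (via 2)
6: 3  (via 2)
1: 5  (via 7)
4: 5  (via 7)
8: 7  (via 7)
3: 9  (via 1)
Shortest route: 2 → 7 → 1 → 3 = 9.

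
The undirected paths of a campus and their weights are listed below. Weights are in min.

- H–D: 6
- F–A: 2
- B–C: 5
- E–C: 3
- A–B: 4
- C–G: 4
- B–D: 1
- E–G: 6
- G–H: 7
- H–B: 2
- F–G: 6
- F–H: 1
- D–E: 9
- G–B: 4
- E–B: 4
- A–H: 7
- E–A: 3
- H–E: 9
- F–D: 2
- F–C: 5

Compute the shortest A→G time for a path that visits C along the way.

10 min

Shortest A→C: A → E → C = 6
Shortest C→G: C → G = 4
Total via C: 6 + 4 = 10 min.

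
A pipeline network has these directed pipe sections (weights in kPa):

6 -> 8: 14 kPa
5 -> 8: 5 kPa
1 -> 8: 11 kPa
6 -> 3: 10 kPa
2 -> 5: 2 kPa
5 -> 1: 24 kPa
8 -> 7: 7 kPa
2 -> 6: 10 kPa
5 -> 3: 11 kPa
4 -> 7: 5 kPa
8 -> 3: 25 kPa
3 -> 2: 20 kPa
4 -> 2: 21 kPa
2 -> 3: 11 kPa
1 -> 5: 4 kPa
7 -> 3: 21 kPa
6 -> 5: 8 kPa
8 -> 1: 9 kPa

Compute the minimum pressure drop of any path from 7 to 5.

43 kPa

Settle nodes by increasing distance from 7:
7: 0
3: 21  (via 7)
2: 41  (via 3)
5: 43  (via 2)
Shortest route: 7–3–2–5 = 43 kPa.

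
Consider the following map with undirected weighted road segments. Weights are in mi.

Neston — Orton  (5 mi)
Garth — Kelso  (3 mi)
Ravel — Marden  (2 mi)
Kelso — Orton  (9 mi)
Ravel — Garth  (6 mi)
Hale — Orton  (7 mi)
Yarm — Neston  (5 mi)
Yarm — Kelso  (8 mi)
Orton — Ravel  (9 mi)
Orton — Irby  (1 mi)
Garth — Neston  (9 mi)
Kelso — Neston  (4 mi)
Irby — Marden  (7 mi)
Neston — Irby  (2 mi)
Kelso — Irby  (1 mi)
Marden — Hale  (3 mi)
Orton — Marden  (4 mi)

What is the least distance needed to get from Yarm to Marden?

Compare a few routes:
Yarm–Neston–Irby–Marden: 5+2+7 = 14
Yarm–Kelso–Irby–Orton–Marden: 8+1+1+4 = 14
Yarm–Neston–Irby–Orton–Marden: 5+2+1+4 = 12
Yarm–Neston–Orton–Marden: 5+5+4 = 14
Cheapest is Yarm–Neston–Irby–Orton–Marden at 12 mi.

12 mi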